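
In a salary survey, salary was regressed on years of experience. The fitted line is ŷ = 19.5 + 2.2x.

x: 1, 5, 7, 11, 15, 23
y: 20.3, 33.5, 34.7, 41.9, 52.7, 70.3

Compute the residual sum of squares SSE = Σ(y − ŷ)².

SSE = 14.32

x=1: ŷ = 19.5 + 2.2·1 = 21.7; r = 20.3 − 21.7 = -1.4
x=5: ŷ = 19.5 + 2.2·5 = 30.5; r = 33.5 − 30.5 = 3
x=7: ŷ = 19.5 + 2.2·7 = 34.9; r = 34.7 − 34.9 = -0.2
x=11: ŷ = 19.5 + 2.2·11 = 43.7; r = 41.9 − 43.7 = -1.8
x=15: ŷ = 19.5 + 2.2·15 = 52.5; r = 52.7 − 52.5 = 0.2
x=23: ŷ = 19.5 + 2.2·23 = 70.1; r = 70.3 − 70.1 = 0.2
SSE = 1.96 + 9 + 0.04 + 3.24 + 0.04 + 0.04 = 14.32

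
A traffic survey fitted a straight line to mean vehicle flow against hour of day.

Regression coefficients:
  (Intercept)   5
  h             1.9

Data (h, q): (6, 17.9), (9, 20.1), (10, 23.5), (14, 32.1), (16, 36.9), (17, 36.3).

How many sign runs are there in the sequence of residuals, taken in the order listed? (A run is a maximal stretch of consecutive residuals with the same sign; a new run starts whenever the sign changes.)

h=6: ŷ = 5 + 1.9·6 = 16.4; e = 17.9 − 16.4 = 1.5
h=9: ŷ = 5 + 1.9·9 = 22.1; e = 20.1 − 22.1 = -2
h=10: ŷ = 5 + 1.9·10 = 24; e = 23.5 − 24 = -0.5
h=14: ŷ = 5 + 1.9·14 = 31.6; e = 32.1 − 31.6 = 0.5
h=16: ŷ = 5 + 1.9·16 = 35.4; e = 36.9 − 35.4 = 1.5
h=17: ŷ = 5 + 1.9·17 = 37.3; e = 36.3 − 37.3 = -1
Signs: + − − + + −
Runs: +×1, −×2, +×2, −×1 → 4

4 runs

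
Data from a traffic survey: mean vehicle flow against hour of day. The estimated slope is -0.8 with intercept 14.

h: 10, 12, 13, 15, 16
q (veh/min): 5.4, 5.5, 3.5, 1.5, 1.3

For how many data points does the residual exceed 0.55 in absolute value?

2

h=10: ŷ = 14 − 0.8·10 = 6; r = 5.4 − 6 = -0.6
h=12: ŷ = 14 − 0.8·12 = 4.4; r = 5.5 − 4.4 = 1.1
h=13: ŷ = 14 − 0.8·13 = 3.6; r = 3.5 − 3.6 = -0.1
h=15: ŷ = 14 − 0.8·15 = 2; r = 1.5 − 2 = -0.5
h=16: ŷ = 14 − 0.8·16 = 1.2; r = 1.3 − 1.2 = 0.1
|r| > 0.55: h=10 (|r|=0.6), h=12 (|r|=1.1) → 2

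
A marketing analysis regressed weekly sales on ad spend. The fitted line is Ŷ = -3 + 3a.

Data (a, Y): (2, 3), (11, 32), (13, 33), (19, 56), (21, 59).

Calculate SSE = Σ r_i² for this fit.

SSE = 18

a=2: Ŷ = -3 + 3·2 = 3; r = 3 − 3 = 0
a=11: Ŷ = -3 + 3·11 = 30; r = 32 − 30 = 2
a=13: Ŷ = -3 + 3·13 = 36; r = 33 − 36 = -3
a=19: Ŷ = -3 + 3·19 = 54; r = 56 − 54 = 2
a=21: Ŷ = -3 + 3·21 = 60; r = 59 − 60 = -1
SSE = 0 + 4 + 9 + 4 + 1 = 18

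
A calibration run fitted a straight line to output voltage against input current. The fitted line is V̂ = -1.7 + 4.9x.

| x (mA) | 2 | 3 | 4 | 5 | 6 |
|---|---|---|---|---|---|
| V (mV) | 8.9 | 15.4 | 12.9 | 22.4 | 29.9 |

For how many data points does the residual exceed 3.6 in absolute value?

x=2: V̂ = -1.7 + 4.9·2 = 8.1; e = 8.9 − 8.1 = 0.8
x=3: V̂ = -1.7 + 4.9·3 = 13; e = 15.4 − 13 = 2.4
x=4: V̂ = -1.7 + 4.9·4 = 17.9; e = 12.9 − 17.9 = -5
x=5: V̂ = -1.7 + 4.9·5 = 22.8; e = 22.4 − 22.8 = -0.4
x=6: V̂ = -1.7 + 4.9·6 = 27.7; e = 29.9 − 27.7 = 2.2
|e| > 3.6: x=4 (|e|=5) → 1

1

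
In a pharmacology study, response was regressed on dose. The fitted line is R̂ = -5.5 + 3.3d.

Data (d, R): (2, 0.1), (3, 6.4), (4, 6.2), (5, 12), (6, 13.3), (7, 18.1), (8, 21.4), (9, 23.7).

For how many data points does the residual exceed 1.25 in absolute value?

d=2: R̂ = -5.5 + 3.3·2 = 1.1; e = 0.1 − 1.1 = -1
d=3: R̂ = -5.5 + 3.3·3 = 4.4; e = 6.4 − 4.4 = 2
d=4: R̂ = -5.5 + 3.3·4 = 7.7; e = 6.2 − 7.7 = -1.5
d=5: R̂ = -5.5 + 3.3·5 = 11; e = 12 − 11 = 1
d=6: R̂ = -5.5 + 3.3·6 = 14.3; e = 13.3 − 14.3 = -1
d=7: R̂ = -5.5 + 3.3·7 = 17.6; e = 18.1 − 17.6 = 0.5
d=8: R̂ = -5.5 + 3.3·8 = 20.9; e = 21.4 − 20.9 = 0.5
d=9: R̂ = -5.5 + 3.3·9 = 24.2; e = 23.7 − 24.2 = -0.5
|e| > 1.25: d=3 (|e|=2), d=4 (|e|=1.5) → 2

2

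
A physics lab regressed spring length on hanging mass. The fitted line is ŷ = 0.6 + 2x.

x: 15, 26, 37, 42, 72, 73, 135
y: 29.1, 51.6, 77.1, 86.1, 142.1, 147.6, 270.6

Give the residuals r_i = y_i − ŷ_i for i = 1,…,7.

-1.5, -1, 2.5, 1.5, -2.5, 1, 0

x=15: ŷ = 0.6 + 2·15 = 30.6; r = 29.1 − 30.6 = -1.5
x=26: ŷ = 0.6 + 2·26 = 52.6; r = 51.6 − 52.6 = -1
x=37: ŷ = 0.6 + 2·37 = 74.6; r = 77.1 − 74.6 = 2.5
x=42: ŷ = 0.6 + 2·42 = 84.6; r = 86.1 − 84.6 = 1.5
x=72: ŷ = 0.6 + 2·72 = 144.6; r = 142.1 − 144.6 = -2.5
x=73: ŷ = 0.6 + 2·73 = 146.6; r = 147.6 − 146.6 = 1
x=135: ŷ = 0.6 + 2·135 = 270.6; r = 270.6 − 270.6 = 0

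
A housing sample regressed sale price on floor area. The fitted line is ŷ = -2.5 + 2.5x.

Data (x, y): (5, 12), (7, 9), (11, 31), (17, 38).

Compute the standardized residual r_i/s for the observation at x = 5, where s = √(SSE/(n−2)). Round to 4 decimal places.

0.3162

x=5: ŷ = -2.5 + 2.5·5 = 10; r = 12 − 10 = 2
x=7: ŷ = -2.5 + 2.5·7 = 15; r = 9 − 15 = -6
x=11: ŷ = -2.5 + 2.5·11 = 25; r = 31 − 25 = 6
x=17: ŷ = -2.5 + 2.5·17 = 40; r = 38 − 40 = -2
SSE = 4 + 36 + 36 + 4 = 80
s = √(80/2) = 6.32456
r/s = 2 / 6.32456 = 0.3162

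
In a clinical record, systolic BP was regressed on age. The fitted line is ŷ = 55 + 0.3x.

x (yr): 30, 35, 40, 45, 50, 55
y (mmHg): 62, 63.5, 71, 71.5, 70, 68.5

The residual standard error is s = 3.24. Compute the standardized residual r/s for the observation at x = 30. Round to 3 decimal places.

-0.617

ŷ = 55 + 0.3·30 = 64
r = 62 − 64 = -2
r/s = -2 / 3.24 = -0.617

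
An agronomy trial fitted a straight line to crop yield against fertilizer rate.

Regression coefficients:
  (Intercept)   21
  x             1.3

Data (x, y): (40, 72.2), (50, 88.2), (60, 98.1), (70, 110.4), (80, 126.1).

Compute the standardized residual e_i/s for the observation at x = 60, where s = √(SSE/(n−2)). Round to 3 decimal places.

x=40: ŷ = 21 + 1.3·40 = 73; e = 72.2 − 73 = -0.8
x=50: ŷ = 21 + 1.3·50 = 86; e = 88.2 − 86 = 2.2
x=60: ŷ = 21 + 1.3·60 = 99; e = 98.1 − 99 = -0.9
x=70: ŷ = 21 + 1.3·70 = 112; e = 110.4 − 112 = -1.6
x=80: ŷ = 21 + 1.3·80 = 125; e = 126.1 − 125 = 1.1
SSE = 0.64 + 4.84 + 0.81 + 2.56 + 1.21 = 10.06
s = √(10.06/3) = 1.83121
e/s = -0.9 / 1.83121 = -0.491

-0.491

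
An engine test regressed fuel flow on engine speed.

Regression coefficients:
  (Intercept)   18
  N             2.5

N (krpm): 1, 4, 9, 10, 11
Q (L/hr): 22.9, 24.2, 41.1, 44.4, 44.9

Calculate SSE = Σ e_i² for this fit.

SSE = 22.88

N=1: ŷ = 18 + 2.5·1 = 20.5; e = 22.9 − 20.5 = 2.4
N=4: ŷ = 18 + 2.5·4 = 28; e = 24.2 − 28 = -3.8
N=9: ŷ = 18 + 2.5·9 = 40.5; e = 41.1 − 40.5 = 0.6
N=10: ŷ = 18 + 2.5·10 = 43; e = 44.4 − 43 = 1.4
N=11: ŷ = 18 + 2.5·11 = 45.5; e = 44.9 − 45.5 = -0.6
SSE = 5.76 + 14.44 + 0.36 + 1.96 + 0.36 = 22.88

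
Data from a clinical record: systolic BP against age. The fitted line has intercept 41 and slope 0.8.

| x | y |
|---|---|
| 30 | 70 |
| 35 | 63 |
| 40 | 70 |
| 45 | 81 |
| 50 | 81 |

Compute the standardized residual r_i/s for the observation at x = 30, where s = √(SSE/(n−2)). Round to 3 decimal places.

x=30: ŷ = 41 + 0.8·30 = 65; r = 70 − 65 = 5
x=35: ŷ = 41 + 0.8·35 = 69; r = 63 − 69 = -6
x=40: ŷ = 41 + 0.8·40 = 73; r = 70 − 73 = -3
x=45: ŷ = 41 + 0.8·45 = 77; r = 81 − 77 = 4
x=50: ŷ = 41 + 0.8·50 = 81; r = 81 − 81 = 0
SSE = 25 + 36 + 9 + 16 + 0 = 86
s = √(86/3) = 5.35413
r/s = 5 / 5.35413 = 0.934

0.934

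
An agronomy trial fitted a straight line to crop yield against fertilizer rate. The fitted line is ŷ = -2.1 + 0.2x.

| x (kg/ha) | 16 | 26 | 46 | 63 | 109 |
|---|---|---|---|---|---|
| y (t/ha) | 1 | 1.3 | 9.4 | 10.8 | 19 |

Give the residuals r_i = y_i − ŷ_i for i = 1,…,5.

x=16: ŷ = -2.1 + 0.2·16 = 1.1; r = 1 − 1.1 = -0.1
x=26: ŷ = -2.1 + 0.2·26 = 3.1; r = 1.3 − 3.1 = -1.8
x=46: ŷ = -2.1 + 0.2·46 = 7.1; r = 9.4 − 7.1 = 2.3
x=63: ŷ = -2.1 + 0.2·63 = 10.5; r = 10.8 − 10.5 = 0.3
x=109: ŷ = -2.1 + 0.2·109 = 19.7; r = 19 − 19.7 = -0.7

-0.1, -1.8, 2.3, 0.3, -0.7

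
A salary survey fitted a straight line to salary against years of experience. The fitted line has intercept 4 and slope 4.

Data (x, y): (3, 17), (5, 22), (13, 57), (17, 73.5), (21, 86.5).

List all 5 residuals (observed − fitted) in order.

1, -2, 1, 1.5, -1.5

x=3: ŷ = 4 + 4·3 = 16; e = 17 − 16 = 1
x=5: ŷ = 4 + 4·5 = 24; e = 22 − 24 = -2
x=13: ŷ = 4 + 4·13 = 56; e = 57 − 56 = 1
x=17: ŷ = 4 + 4·17 = 72; e = 73.5 − 72 = 1.5
x=21: ŷ = 4 + 4·21 = 88; e = 86.5 − 88 = -1.5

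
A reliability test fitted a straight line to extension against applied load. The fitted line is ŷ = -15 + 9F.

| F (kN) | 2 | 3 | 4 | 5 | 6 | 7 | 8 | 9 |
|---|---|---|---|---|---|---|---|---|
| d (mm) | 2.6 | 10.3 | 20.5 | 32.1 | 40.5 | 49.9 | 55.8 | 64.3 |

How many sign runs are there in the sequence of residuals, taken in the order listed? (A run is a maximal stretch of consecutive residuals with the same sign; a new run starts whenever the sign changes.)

3 runs

F=2: ŷ = -15 + 9·2 = 3; e = 2.6 − 3 = -0.4
F=3: ŷ = -15 + 9·3 = 12; e = 10.3 − 12 = -1.7
F=4: ŷ = -15 + 9·4 = 21; e = 20.5 − 21 = -0.5
F=5: ŷ = -15 + 9·5 = 30; e = 32.1 − 30 = 2.1
F=6: ŷ = -15 + 9·6 = 39; e = 40.5 − 39 = 1.5
F=7: ŷ = -15 + 9·7 = 48; e = 49.9 − 48 = 1.9
F=8: ŷ = -15 + 9·8 = 57; e = 55.8 − 57 = -1.2
F=9: ŷ = -15 + 9·9 = 66; e = 64.3 − 66 = -1.7
Signs: − − − + + + − −
Runs: −×3, +×3, −×2 → 3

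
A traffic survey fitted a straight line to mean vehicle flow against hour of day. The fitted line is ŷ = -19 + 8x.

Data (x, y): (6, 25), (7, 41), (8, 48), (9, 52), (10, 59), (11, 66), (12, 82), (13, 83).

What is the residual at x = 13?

ŷ = -19 + 8·13 = 85
r = 83 − 85 = -2

r = -2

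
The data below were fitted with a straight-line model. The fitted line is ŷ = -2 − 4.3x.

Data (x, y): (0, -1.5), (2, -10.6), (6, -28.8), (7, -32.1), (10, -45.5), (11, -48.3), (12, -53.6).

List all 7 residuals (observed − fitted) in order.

0.5, 0, -1, 0, -0.5, 1, 0

x=0: ŷ = -2 − 4.3·0 = -2; e = -1.5 − (-2) = 0.5
x=2: ŷ = -2 − 4.3·2 = -10.6; e = -10.6 − (-10.6) = 0
x=6: ŷ = -2 − 4.3·6 = -27.8; e = -28.8 − (-27.8) = -1
x=7: ŷ = -2 − 4.3·7 = -32.1; e = -32.1 − (-32.1) = 0
x=10: ŷ = -2 − 4.3·10 = -45; e = -45.5 − (-45) = -0.5
x=11: ŷ = -2 − 4.3·11 = -49.3; e = -48.3 − (-49.3) = 1
x=12: ŷ = -2 − 4.3·12 = -53.6; e = -53.6 − (-53.6) = 0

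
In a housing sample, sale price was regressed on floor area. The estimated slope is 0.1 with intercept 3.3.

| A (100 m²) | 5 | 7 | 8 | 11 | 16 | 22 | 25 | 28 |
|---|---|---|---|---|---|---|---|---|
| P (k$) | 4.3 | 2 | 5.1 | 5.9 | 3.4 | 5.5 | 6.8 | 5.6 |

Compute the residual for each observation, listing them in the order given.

A=5: P̂ = 3.3 + 0.1·5 = 3.8; r = 4.3 − 3.8 = 0.5
A=7: P̂ = 3.3 + 0.1·7 = 4; r = 2 − 4 = -2
A=8: P̂ = 3.3 + 0.1·8 = 4.1; r = 5.1 − 4.1 = 1
A=11: P̂ = 3.3 + 0.1·11 = 4.4; r = 5.9 − 4.4 = 1.5
A=16: P̂ = 3.3 + 0.1·16 = 4.9; r = 3.4 − 4.9 = -1.5
A=22: P̂ = 3.3 + 0.1·22 = 5.5; r = 5.5 − 5.5 = 0
A=25: P̂ = 3.3 + 0.1·25 = 5.8; r = 6.8 − 5.8 = 1
A=28: P̂ = 3.3 + 0.1·28 = 6.1; r = 5.6 − 6.1 = -0.5

0.5, -2, 1, 1.5, -1.5, 0, 1, -0.5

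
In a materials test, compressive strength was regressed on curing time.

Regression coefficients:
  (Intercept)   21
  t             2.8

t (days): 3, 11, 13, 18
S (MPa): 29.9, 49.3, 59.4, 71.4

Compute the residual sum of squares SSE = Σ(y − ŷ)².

t=3: Ŝ = 21 + 2.8·3 = 29.4; e = 29.9 − 29.4 = 0.5
t=11: Ŝ = 21 + 2.8·11 = 51.8; e = 49.3 − 51.8 = -2.5
t=13: Ŝ = 21 + 2.8·13 = 57.4; e = 59.4 − 57.4 = 2
t=18: Ŝ = 21 + 2.8·18 = 71.4; e = 71.4 − 71.4 = 0
SSE = 0.25 + 6.25 + 4 + 0 = 10.5

SSE = 10.5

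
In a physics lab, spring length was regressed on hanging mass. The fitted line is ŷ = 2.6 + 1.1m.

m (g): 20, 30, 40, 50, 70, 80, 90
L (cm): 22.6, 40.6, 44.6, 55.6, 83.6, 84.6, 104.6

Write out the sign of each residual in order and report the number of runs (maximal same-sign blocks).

m=20: ŷ = 2.6 + 1.1·20 = 24.6; e = 22.6 − 24.6 = -2
m=30: ŷ = 2.6 + 1.1·30 = 35.6; e = 40.6 − 35.6 = 5
m=40: ŷ = 2.6 + 1.1·40 = 46.6; e = 44.6 − 46.6 = -2
m=50: ŷ = 2.6 + 1.1·50 = 57.6; e = 55.6 − 57.6 = -2
m=70: ŷ = 2.6 + 1.1·70 = 79.6; e = 83.6 − 79.6 = 4
m=80: ŷ = 2.6 + 1.1·80 = 90.6; e = 84.6 − 90.6 = -6
m=90: ŷ = 2.6 + 1.1·90 = 101.6; e = 104.6 − 101.6 = 3
Signs: − + − − + − +
Runs: −×1, +×1, −×2, +×1, −×1, +×1 → 6

6 runs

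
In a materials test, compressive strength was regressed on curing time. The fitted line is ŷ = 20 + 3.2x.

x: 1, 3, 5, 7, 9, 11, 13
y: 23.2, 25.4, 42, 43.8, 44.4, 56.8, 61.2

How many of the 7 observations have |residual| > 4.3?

x=1: ŷ = 20 + 3.2·1 = 23.2; e = 23.2 − 23.2 = 0
x=3: ŷ = 20 + 3.2·3 = 29.6; e = 25.4 − 29.6 = -4.2
x=5: ŷ = 20 + 3.2·5 = 36; e = 42 − 36 = 6
x=7: ŷ = 20 + 3.2·7 = 42.4; e = 43.8 − 42.4 = 1.4
x=9: ŷ = 20 + 3.2·9 = 48.8; e = 44.4 − 48.8 = -4.4
x=11: ŷ = 20 + 3.2·11 = 55.2; e = 56.8 − 55.2 = 1.6
x=13: ŷ = 20 + 3.2·13 = 61.6; e = 61.2 − 61.6 = -0.4
|e| > 4.3: x=5 (|e|=6), x=9 (|e|=4.4) → 2

2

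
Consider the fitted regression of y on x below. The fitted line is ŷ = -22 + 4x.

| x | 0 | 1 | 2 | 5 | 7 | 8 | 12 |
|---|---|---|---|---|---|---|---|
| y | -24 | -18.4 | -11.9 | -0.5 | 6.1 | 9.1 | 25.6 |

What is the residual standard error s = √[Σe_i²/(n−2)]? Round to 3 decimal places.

x=0: ŷ = -22 + 4·0 = -22; e = -24 − (-22) = -2
x=1: ŷ = -22 + 4·1 = -18; e = -18.4 − (-18) = -0.4
x=2: ŷ = -22 + 4·2 = -14; e = -11.9 − (-14) = 2.1
x=5: ŷ = -22 + 4·5 = -2; e = -0.5 − (-2) = 1.5
x=7: ŷ = -22 + 4·7 = 6; e = 6.1 − 6 = 0.1
x=8: ŷ = -22 + 4·8 = 10; e = 9.1 − 10 = -0.9
x=12: ŷ = -22 + 4·12 = 26; e = 25.6 − 26 = -0.4
SSE = 4 + 0.16 + 4.41 + 2.25 + 0.01 + 0.81 + 0.16 = 11.8
s = √(11.8/5) = √2.36 ≈ 1.536

s = 1.536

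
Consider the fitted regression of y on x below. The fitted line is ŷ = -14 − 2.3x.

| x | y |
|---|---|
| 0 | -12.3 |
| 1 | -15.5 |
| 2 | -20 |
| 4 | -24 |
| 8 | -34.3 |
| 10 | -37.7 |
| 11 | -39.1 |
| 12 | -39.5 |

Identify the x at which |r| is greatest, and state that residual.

x=0: ŷ = -14 − 2.3·0 = -14; r = -12.3 − (-14) = 1.7
x=1: ŷ = -14 − 2.3·1 = -16.3; r = -15.5 − (-16.3) = 0.8
x=2: ŷ = -14 − 2.3·2 = -18.6; r = -20 − (-18.6) = -1.4
x=4: ŷ = -14 − 2.3·4 = -23.2; r = -24 − (-23.2) = -0.8
x=8: ŷ = -14 − 2.3·8 = -32.4; r = -34.3 − (-32.4) = -1.9
x=10: ŷ = -14 − 2.3·10 = -37; r = -37.7 − (-37) = -0.7
x=11: ŷ = -14 − 2.3·11 = -39.3; r = -39.1 − (-39.3) = 0.2
x=12: ŷ = -14 − 2.3·12 = -41.6; r = -39.5 − (-41.6) = 2.1
Largest |r| is 2.1 at x = 12, residual 2.1.

x = 12, r = 2.1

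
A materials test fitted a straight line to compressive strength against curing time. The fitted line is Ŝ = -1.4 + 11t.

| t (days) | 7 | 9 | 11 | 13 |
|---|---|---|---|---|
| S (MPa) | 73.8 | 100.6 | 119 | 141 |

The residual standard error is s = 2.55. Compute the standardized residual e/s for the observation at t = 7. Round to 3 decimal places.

Ŝ = -1.4 + 11·7 = 75.6
e = 73.8 − 75.6 = -1.8
e/s = -1.8 / 2.55 = -0.706

-0.706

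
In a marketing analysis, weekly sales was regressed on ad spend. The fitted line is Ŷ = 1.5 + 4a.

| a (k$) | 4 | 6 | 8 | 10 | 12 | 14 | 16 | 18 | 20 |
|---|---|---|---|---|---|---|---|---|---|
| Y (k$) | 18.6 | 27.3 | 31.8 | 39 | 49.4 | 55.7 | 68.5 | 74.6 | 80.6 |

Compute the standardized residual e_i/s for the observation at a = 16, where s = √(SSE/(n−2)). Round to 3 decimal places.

1.504

a=4: Ŷ = 1.5 + 4·4 = 17.5; e = 18.6 − 17.5 = 1.1
a=6: Ŷ = 1.5 + 4·6 = 25.5; e = 27.3 − 25.5 = 1.8
a=8: Ŷ = 1.5 + 4·8 = 33.5; e = 31.8 − 33.5 = -1.7
a=10: Ŷ = 1.5 + 4·10 = 41.5; e = 39 − 41.5 = -2.5
a=12: Ŷ = 1.5 + 4·12 = 49.5; e = 49.4 − 49.5 = -0.1
a=14: Ŷ = 1.5 + 4·14 = 57.5; e = 55.7 − 57.5 = -1.8
a=16: Ŷ = 1.5 + 4·16 = 65.5; e = 68.5 − 65.5 = 3
a=18: Ŷ = 1.5 + 4·18 = 73.5; e = 74.6 − 73.5 = 1.1
a=20: Ŷ = 1.5 + 4·20 = 81.5; e = 80.6 − 81.5 = -0.9
SSE = 1.21 + 3.24 + 2.89 + 6.25 + 0.01 + 3.24 + 9 + 1.21 + 0.81 = 27.86
s = √(27.86/7) = 1.99499
e/s = 3 / 1.99499 = 1.504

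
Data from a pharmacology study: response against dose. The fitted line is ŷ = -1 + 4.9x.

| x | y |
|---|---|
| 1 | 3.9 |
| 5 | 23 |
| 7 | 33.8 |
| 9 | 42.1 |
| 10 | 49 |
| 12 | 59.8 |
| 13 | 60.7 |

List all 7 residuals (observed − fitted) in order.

x=1: ŷ = -1 + 4.9·1 = 3.9; e = 3.9 − 3.9 = 0
x=5: ŷ = -1 + 4.9·5 = 23.5; e = 23 − 23.5 = -0.5
x=7: ŷ = -1 + 4.9·7 = 33.3; e = 33.8 − 33.3 = 0.5
x=9: ŷ = -1 + 4.9·9 = 43.1; e = 42.1 − 43.1 = -1
x=10: ŷ = -1 + 4.9·10 = 48; e = 49 − 48 = 1
x=12: ŷ = -1 + 4.9·12 = 57.8; e = 59.8 − 57.8 = 2
x=13: ŷ = -1 + 4.9·13 = 62.7; e = 60.7 − 62.7 = -2

0, -0.5, 0.5, -1, 1, 2, -2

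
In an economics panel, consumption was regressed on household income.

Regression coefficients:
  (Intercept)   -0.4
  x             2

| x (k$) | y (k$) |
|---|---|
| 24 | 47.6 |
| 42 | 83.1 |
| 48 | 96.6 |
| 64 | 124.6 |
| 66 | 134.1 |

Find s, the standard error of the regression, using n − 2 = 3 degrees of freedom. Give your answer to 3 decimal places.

s = 2.345

x=24: ŷ = -0.4 + 2·24 = 47.6; r = 47.6 − 47.6 = 0
x=42: ŷ = -0.4 + 2·42 = 83.6; r = 83.1 − 83.6 = -0.5
x=48: ŷ = -0.4 + 2·48 = 95.6; r = 96.6 − 95.6 = 1
x=64: ŷ = -0.4 + 2·64 = 127.6; r = 124.6 − 127.6 = -3
x=66: ŷ = -0.4 + 2·66 = 131.6; r = 134.1 − 131.6 = 2.5
SSE = 0 + 0.25 + 1 + 9 + 6.25 = 16.5
s = √(16.5/3) = √5.5 ≈ 2.345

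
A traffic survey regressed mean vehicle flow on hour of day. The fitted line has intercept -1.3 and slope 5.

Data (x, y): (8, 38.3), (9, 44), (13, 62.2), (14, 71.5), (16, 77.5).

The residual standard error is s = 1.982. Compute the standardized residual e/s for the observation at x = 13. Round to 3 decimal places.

ŷ = -1.3 + 5·13 = 63.7
e = 62.2 − 63.7 = -1.5
e/s = -1.5 / 1.982 = -0.757

-0.757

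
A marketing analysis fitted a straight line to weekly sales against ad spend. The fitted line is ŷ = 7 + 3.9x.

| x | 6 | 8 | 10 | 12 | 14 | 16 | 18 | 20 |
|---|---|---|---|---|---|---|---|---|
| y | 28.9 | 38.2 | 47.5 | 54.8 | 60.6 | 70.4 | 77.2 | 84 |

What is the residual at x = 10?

ŷ = 7 + 3.9·10 = 46
r = 47.5 − 46 = 1.5

r = 1.5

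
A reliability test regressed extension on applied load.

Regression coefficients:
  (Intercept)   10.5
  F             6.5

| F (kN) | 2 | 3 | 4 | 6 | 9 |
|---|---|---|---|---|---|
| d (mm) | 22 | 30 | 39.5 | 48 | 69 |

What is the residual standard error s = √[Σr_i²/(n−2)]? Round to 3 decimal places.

F=2: d̂ = 10.5 + 6.5·2 = 23.5; r = 22 − 23.5 = -1.5
F=3: d̂ = 10.5 + 6.5·3 = 30; r = 30 − 30 = 0
F=4: d̂ = 10.5 + 6.5·4 = 36.5; r = 39.5 − 36.5 = 3
F=6: d̂ = 10.5 + 6.5·6 = 49.5; r = 48 − 49.5 = -1.5
F=9: d̂ = 10.5 + 6.5·9 = 69; r = 69 − 69 = 0
SSE = 2.25 + 0 + 9 + 2.25 + 0 = 13.5
s = √(13.5/3) = √4.5 ≈ 2.121

s = 2.121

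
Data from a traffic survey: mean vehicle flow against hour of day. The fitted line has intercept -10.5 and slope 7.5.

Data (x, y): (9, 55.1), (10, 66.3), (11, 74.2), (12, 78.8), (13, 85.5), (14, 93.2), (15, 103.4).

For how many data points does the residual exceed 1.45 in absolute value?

x=9: ŷ = -10.5 + 7.5·9 = 57; r = 55.1 − 57 = -1.9
x=10: ŷ = -10.5 + 7.5·10 = 64.5; r = 66.3 − 64.5 = 1.8
x=11: ŷ = -10.5 + 7.5·11 = 72; r = 74.2 − 72 = 2.2
x=12: ŷ = -10.5 + 7.5·12 = 79.5; r = 78.8 − 79.5 = -0.7
x=13: ŷ = -10.5 + 7.5·13 = 87; r = 85.5 − 87 = -1.5
x=14: ŷ = -10.5 + 7.5·14 = 94.5; r = 93.2 − 94.5 = -1.3
x=15: ŷ = -10.5 + 7.5·15 = 102; r = 103.4 − 102 = 1.4
|r| > 1.45: x=9 (|r|=1.9), x=10 (|r|=1.8), x=11 (|r|=2.2), x=13 (|r|=1.5) → 4

4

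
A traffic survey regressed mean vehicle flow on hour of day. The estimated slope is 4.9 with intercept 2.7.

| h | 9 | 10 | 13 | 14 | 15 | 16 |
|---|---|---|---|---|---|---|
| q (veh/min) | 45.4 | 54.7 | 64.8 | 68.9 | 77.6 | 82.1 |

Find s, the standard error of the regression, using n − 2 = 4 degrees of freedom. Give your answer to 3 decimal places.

h=9: ŷ = 2.7 + 4.9·9 = 46.8; e = 45.4 − 46.8 = -1.4
h=10: ŷ = 2.7 + 4.9·10 = 51.7; e = 54.7 − 51.7 = 3
h=13: ŷ = 2.7 + 4.9·13 = 66.4; e = 64.8 − 66.4 = -1.6
h=14: ŷ = 2.7 + 4.9·14 = 71.3; e = 68.9 − 71.3 = -2.4
h=15: ŷ = 2.7 + 4.9·15 = 76.2; e = 77.6 − 76.2 = 1.4
h=16: ŷ = 2.7 + 4.9·16 = 81.1; e = 82.1 − 81.1 = 1
SSE = 1.96 + 9 + 2.56 + 5.76 + 1.96 + 1 = 22.24
s = √(22.24/4) = √5.56 ≈ 2.358

s = 2.358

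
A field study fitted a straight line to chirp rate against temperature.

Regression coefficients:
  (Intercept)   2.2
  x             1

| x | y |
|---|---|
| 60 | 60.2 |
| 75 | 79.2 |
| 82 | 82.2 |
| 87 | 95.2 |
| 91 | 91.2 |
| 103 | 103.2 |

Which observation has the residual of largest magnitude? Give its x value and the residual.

x = 87, e = 6

x=60: ŷ = 2.2 + 60 = 62.2; e = 60.2 − 62.2 = -2
x=75: ŷ = 2.2 + 75 = 77.2; e = 79.2 − 77.2 = 2
x=82: ŷ = 2.2 + 82 = 84.2; e = 82.2 − 84.2 = -2
x=87: ŷ = 2.2 + 87 = 89.2; e = 95.2 − 89.2 = 6
x=91: ŷ = 2.2 + 91 = 93.2; e = 91.2 − 93.2 = -2
x=103: ŷ = 2.2 + 103 = 105.2; e = 103.2 − 105.2 = -2
Largest |e| is 6 at x = 87, residual 6.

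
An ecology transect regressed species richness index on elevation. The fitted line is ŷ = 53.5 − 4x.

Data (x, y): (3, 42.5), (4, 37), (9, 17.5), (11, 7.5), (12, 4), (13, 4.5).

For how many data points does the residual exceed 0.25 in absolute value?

5

x=3: ŷ = 53.5 − 4·3 = 41.5; e = 42.5 − 41.5 = 1
x=4: ŷ = 53.5 − 4·4 = 37.5; e = 37 − 37.5 = -0.5
x=9: ŷ = 53.5 − 4·9 = 17.5; e = 17.5 − 17.5 = 0
x=11: ŷ = 53.5 − 4·11 = 9.5; e = 7.5 − 9.5 = -2
x=12: ŷ = 53.5 − 4·12 = 5.5; e = 4 − 5.5 = -1.5
x=13: ŷ = 53.5 − 4·13 = 1.5; e = 4.5 − 1.5 = 3
|e| > 0.25: x=3 (|e|=1), x=4 (|e|=0.5), x=11 (|e|=2), x=12 (|e|=1.5), x=13 (|e|=3) → 5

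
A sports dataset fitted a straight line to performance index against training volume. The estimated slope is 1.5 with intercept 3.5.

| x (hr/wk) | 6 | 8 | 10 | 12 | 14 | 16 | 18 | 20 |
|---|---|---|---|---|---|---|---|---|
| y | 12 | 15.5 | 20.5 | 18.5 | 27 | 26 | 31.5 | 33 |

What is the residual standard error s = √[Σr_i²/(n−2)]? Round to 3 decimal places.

s = 1.958

x=6: ŷ = 3.5 + 1.5·6 = 12.5; r = 12 − 12.5 = -0.5
x=8: ŷ = 3.5 + 1.5·8 = 15.5; r = 15.5 − 15.5 = 0
x=10: ŷ = 3.5 + 1.5·10 = 18.5; r = 20.5 − 18.5 = 2
x=12: ŷ = 3.5 + 1.5·12 = 21.5; r = 18.5 − 21.5 = -3
x=14: ŷ = 3.5 + 1.5·14 = 24.5; r = 27 − 24.5 = 2.5
x=16: ŷ = 3.5 + 1.5·16 = 27.5; r = 26 − 27.5 = -1.5
x=18: ŷ = 3.5 + 1.5·18 = 30.5; r = 31.5 − 30.5 = 1
x=20: ŷ = 3.5 + 1.5·20 = 33.5; r = 33 − 33.5 = -0.5
SSE = 0.25 + 0 + 4 + 9 + 6.25 + 2.25 + 1 + 0.25 = 23
s = √(23/6) = √3.83333 ≈ 1.958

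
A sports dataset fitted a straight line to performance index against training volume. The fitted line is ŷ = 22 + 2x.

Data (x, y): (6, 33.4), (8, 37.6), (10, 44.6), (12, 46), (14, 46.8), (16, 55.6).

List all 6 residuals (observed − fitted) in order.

x=6: ŷ = 22 + 2·6 = 34; r = 33.4 − 34 = -0.6
x=8: ŷ = 22 + 2·8 = 38; r = 37.6 − 38 = -0.4
x=10: ŷ = 22 + 2·10 = 42; r = 44.6 − 42 = 2.6
x=12: ŷ = 22 + 2·12 = 46; r = 46 − 46 = 0
x=14: ŷ = 22 + 2·14 = 50; r = 46.8 − 50 = -3.2
x=16: ŷ = 22 + 2·16 = 54; r = 55.6 − 54 = 1.6

-0.6, -0.4, 2.6, 0, -3.2, 1.6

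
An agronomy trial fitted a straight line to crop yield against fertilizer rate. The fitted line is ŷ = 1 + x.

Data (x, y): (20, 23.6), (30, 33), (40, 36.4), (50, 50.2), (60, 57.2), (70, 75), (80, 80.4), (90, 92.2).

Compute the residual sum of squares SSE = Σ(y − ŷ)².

x=20: ŷ = 1 + 20 = 21; r = 23.6 − 21 = 2.6
x=30: ŷ = 1 + 30 = 31; r = 33 − 31 = 2
x=40: ŷ = 1 + 40 = 41; r = 36.4 − 41 = -4.6
x=50: ŷ = 1 + 50 = 51; r = 50.2 − 51 = -0.8
x=60: ŷ = 1 + 60 = 61; r = 57.2 − 61 = -3.8
x=70: ŷ = 1 + 70 = 71; r = 75 − 71 = 4
x=80: ŷ = 1 + 80 = 81; r = 80.4 − 81 = -0.6
x=90: ŷ = 1 + 90 = 91; r = 92.2 − 91 = 1.2
SSE = 6.76 + 4 + 21.16 + 0.64 + 14.44 + 16 + 0.36 + 1.44 = 64.8

SSE = 64.8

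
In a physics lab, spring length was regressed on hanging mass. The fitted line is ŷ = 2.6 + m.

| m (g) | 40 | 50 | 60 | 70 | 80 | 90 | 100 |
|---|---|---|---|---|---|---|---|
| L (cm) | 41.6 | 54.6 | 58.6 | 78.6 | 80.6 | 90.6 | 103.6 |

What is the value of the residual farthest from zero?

m=40: ŷ = 2.6 + 40 = 42.6; r = 41.6 − 42.6 = -1
m=50: ŷ = 2.6 + 50 = 52.6; r = 54.6 − 52.6 = 2
m=60: ŷ = 2.6 + 60 = 62.6; r = 58.6 − 62.6 = -4
m=70: ŷ = 2.6 + 70 = 72.6; r = 78.6 − 72.6 = 6
m=80: ŷ = 2.6 + 80 = 82.6; r = 80.6 − 82.6 = -2
m=90: ŷ = 2.6 + 90 = 92.6; r = 90.6 − 92.6 = -2
m=100: ŷ = 2.6 + 100 = 102.6; r = 103.6 − 102.6 = 1
Largest |r| is 6 at m = 70, residual 6.

r = 6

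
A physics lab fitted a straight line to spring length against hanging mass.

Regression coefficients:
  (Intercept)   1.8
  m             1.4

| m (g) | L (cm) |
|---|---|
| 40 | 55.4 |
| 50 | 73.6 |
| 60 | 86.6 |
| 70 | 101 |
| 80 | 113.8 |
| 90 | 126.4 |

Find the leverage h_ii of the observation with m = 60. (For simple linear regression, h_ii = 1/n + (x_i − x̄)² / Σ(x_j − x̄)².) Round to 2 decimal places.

h = 0.18

m̄ = (40 + 50 + 60 + 70 + 80 + 90)/6 = 65
Σ(m − m̄)² = 625 + 225 + 25 + 25 + 225 + 625 = 1750
h = 1/6 + (-5)²/1750 = 0.166667 + 0.0142857 = 0.18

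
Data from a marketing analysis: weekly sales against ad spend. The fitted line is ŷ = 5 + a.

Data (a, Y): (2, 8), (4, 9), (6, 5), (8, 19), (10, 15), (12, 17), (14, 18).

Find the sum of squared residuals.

SSE = 74

a=2: ŷ = 5 + 2 = 7; r = 8 − 7 = 1
a=4: ŷ = 5 + 4 = 9; r = 9 − 9 = 0
a=6: ŷ = 5 + 6 = 11; r = 5 − 11 = -6
a=8: ŷ = 5 + 8 = 13; r = 19 − 13 = 6
a=10: ŷ = 5 + 10 = 15; r = 15 − 15 = 0
a=12: ŷ = 5 + 12 = 17; r = 17 − 17 = 0
a=14: ŷ = 5 + 14 = 19; r = 18 − 19 = -1
SSE = 1 + 0 + 36 + 36 + 0 + 0 + 1 = 74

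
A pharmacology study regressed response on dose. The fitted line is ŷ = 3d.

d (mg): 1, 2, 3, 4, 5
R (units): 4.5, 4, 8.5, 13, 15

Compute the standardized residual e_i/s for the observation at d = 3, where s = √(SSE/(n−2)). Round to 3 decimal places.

-0.316

d=1: ŷ = 3·1 = 3; e = 4.5 − 3 = 1.5
d=2: ŷ = 3·2 = 6; e = 4 − 6 = -2
d=3: ŷ = 3·3 = 9; e = 8.5 − 9 = -0.5
d=4: ŷ = 3·4 = 12; e = 13 − 12 = 1
d=5: ŷ = 3·5 = 15; e = 15 − 15 = 0
SSE = 2.25 + 4 + 0.25 + 1 + 0 = 7.5
s = √(7.5/3) = 1.58114
e/s = -0.5 / 1.58114 = -0.316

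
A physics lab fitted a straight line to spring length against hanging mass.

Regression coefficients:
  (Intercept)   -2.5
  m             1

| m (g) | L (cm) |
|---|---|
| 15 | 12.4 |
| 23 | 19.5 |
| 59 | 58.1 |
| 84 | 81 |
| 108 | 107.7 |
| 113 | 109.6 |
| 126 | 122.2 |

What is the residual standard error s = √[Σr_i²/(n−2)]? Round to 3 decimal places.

m=15: L̂ = -2.5 + 15 = 12.5; r = 12.4 − 12.5 = -0.1
m=23: L̂ = -2.5 + 23 = 20.5; r = 19.5 − 20.5 = -1
m=59: L̂ = -2.5 + 59 = 56.5; r = 58.1 − 56.5 = 1.6
m=84: L̂ = -2.5 + 84 = 81.5; r = 81 − 81.5 = -0.5
m=108: L̂ = -2.5 + 108 = 105.5; r = 107.7 − 105.5 = 2.2
m=113: L̂ = -2.5 + 113 = 110.5; r = 109.6 − 110.5 = -0.9
m=126: L̂ = -2.5 + 126 = 123.5; r = 122.2 − 123.5 = -1.3
SSE = 0.01 + 1 + 2.56 + 0.25 + 4.84 + 0.81 + 1.69 = 11.16
s = √(11.16/5) = √2.232 ≈ 1.494

s = 1.494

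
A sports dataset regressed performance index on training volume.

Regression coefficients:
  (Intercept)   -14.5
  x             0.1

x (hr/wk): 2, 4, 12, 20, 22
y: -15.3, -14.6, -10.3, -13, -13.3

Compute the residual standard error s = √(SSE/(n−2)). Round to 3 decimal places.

x=2: ŷ = -14.5 + 0.1·2 = -14.3; r = -15.3 − (-14.3) = -1
x=4: ŷ = -14.5 + 0.1·4 = -14.1; r = -14.6 − (-14.1) = -0.5
x=12: ŷ = -14.5 + 0.1·12 = -13.3; r = -10.3 − (-13.3) = 3
x=20: ŷ = -14.5 + 0.1·20 = -12.5; r = -13 − (-12.5) = -0.5
x=22: ŷ = -14.5 + 0.1·22 = -12.3; r = -13.3 − (-12.3) = -1
SSE = 1 + 0.25 + 9 + 0.25 + 1 = 11.5
s = √(11.5/3) = √3.83333 ≈ 1.958

s = 1.958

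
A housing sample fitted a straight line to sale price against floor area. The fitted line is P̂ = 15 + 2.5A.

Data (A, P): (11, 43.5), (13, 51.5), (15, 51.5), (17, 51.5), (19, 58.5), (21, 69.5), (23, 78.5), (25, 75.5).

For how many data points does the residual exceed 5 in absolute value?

2

A=11: P̂ = 15 + 2.5·11 = 42.5; e = 43.5 − 42.5 = 1
A=13: P̂ = 15 + 2.5·13 = 47.5; e = 51.5 − 47.5 = 4
A=15: P̂ = 15 + 2.5·15 = 52.5; e = 51.5 − 52.5 = -1
A=17: P̂ = 15 + 2.5·17 = 57.5; e = 51.5 − 57.5 = -6
A=19: P̂ = 15 + 2.5·19 = 62.5; e = 58.5 − 62.5 = -4
A=21: P̂ = 15 + 2.5·21 = 67.5; e = 69.5 − 67.5 = 2
A=23: P̂ = 15 + 2.5·23 = 72.5; e = 78.5 − 72.5 = 6
A=25: P̂ = 15 + 2.5·25 = 77.5; e = 75.5 − 77.5 = -2
|e| > 5: A=17 (|e|=6), A=23 (|e|=6) → 2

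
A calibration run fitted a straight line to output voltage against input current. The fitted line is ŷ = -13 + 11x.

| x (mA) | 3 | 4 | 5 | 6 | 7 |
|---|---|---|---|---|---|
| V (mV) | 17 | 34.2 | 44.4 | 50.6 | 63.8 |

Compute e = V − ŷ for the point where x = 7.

e = -0.2

ŷ = -13 + 11·7 = 64
e = 63.8 − 64 = -0.2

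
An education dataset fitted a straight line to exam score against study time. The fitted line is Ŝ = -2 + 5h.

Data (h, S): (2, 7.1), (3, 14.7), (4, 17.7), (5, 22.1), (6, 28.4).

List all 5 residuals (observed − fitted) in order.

h=2: Ŝ = -2 + 5·2 = 8; e = 7.1 − 8 = -0.9
h=3: Ŝ = -2 + 5·3 = 13; e = 14.7 − 13 = 1.7
h=4: Ŝ = -2 + 5·4 = 18; e = 17.7 − 18 = -0.3
h=5: Ŝ = -2 + 5·5 = 23; e = 22.1 − 23 = -0.9
h=6: Ŝ = -2 + 5·6 = 28; e = 28.4 − 28 = 0.4

-0.9, 1.7, -0.3, -0.9, 0.4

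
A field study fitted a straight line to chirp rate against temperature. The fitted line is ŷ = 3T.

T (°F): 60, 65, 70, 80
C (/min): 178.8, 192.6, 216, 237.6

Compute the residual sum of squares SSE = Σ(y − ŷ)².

T=60: ŷ = 3·60 = 180; r = 178.8 − 180 = -1.2
T=65: ŷ = 3·65 = 195; r = 192.6 − 195 = -2.4
T=70: ŷ = 3·70 = 210; r = 216 − 210 = 6
T=80: ŷ = 3·80 = 240; r = 237.6 − 240 = -2.4
SSE = 1.44 + 5.76 + 36 + 5.76 = 48.96

SSE = 48.96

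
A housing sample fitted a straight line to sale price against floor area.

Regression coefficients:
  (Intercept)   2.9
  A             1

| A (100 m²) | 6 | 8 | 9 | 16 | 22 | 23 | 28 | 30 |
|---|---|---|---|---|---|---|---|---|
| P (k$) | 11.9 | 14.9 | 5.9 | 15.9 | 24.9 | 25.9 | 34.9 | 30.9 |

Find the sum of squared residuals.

SSE = 90

A=6: P̂ = 2.9 + 6 = 8.9; r = 11.9 − 8.9 = 3
A=8: P̂ = 2.9 + 8 = 10.9; r = 14.9 − 10.9 = 4
A=9: P̂ = 2.9 + 9 = 11.9; r = 5.9 − 11.9 = -6
A=16: P̂ = 2.9 + 16 = 18.9; r = 15.9 − 18.9 = -3
A=22: P̂ = 2.9 + 22 = 24.9; r = 24.9 − 24.9 = 0
A=23: P̂ = 2.9 + 23 = 25.9; r = 25.9 − 25.9 = 0
A=28: P̂ = 2.9 + 28 = 30.9; r = 34.9 − 30.9 = 4
A=30: P̂ = 2.9 + 30 = 32.9; r = 30.9 − 32.9 = -2
SSE = 9 + 16 + 36 + 9 + 0 + 0 + 16 + 4 = 90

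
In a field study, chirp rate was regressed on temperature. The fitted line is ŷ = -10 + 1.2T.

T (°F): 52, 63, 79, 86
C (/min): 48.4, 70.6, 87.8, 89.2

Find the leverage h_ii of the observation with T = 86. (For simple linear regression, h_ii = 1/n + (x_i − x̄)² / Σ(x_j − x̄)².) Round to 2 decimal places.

T̄ = (52 + 63 + 79 + 86)/4 = 70
Σ(T − T̄)² = 324 + 49 + 81 + 256 = 710
h = 1/4 + (16)²/710 = 0.25 + 0.360563 = 0.61

h = 0.61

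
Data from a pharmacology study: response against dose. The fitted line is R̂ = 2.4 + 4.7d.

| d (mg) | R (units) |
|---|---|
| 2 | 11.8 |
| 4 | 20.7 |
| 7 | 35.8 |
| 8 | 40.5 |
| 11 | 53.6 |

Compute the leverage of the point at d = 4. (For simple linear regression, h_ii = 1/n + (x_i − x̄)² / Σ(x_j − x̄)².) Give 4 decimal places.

h = 0.3171

d̄ = (2 + 4 + 7 + 8 + 11)/5 = 6.4
Σ(d − d̄)² = 19.36 + 5.76 + 0.36 + 2.56 + 21.16 = 49.2
h = 1/5 + (-2.4)²/49.2 = 0.2 + 0.117073 = 0.3171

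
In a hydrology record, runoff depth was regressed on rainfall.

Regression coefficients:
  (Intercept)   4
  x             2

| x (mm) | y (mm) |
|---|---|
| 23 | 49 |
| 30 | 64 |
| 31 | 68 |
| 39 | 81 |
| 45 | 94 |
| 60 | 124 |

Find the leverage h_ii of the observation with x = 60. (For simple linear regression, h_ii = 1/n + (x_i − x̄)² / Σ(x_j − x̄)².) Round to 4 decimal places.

x̄ = (23 + 30 + 31 + 39 + 45 + 60)/6 = 38
Σ(x − x̄)² = 225 + 64 + 49 + 1 + 49 + 484 = 872
h = 1/6 + (22)²/872 = 0.166667 + 0.555046 = 0.7217

h = 0.7217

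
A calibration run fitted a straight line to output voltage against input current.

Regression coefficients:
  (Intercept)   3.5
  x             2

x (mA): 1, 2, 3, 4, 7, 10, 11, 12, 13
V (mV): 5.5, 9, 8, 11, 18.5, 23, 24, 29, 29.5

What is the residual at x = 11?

ŷ = 3.5 + 2·11 = 25.5
r = 24 − 25.5 = -1.5

r = -1.5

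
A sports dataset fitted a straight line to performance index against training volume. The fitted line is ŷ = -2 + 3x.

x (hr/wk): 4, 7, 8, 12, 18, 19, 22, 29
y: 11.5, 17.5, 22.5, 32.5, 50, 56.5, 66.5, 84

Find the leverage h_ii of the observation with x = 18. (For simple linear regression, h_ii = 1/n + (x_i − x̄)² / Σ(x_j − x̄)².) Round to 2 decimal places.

x̄ = (4 + 7 + 8 + 12 + 18 + 19 + 22 + 29)/8 = 14.875
Σ(x − x̄)² = 118.266 + 62.0156 + 47.2656 + 8.26562 + 9.76562 + 17.0156 + 50.7656 + 199.516 = 512.875
h = 1/8 + (3.125)²/512.875 = 0.125 + 0.0190409 = 0.14

h = 0.14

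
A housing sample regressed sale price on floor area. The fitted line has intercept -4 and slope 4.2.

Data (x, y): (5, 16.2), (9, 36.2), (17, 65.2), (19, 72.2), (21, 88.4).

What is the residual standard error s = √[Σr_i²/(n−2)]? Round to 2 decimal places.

s = 3.73

x=5: ŷ = -4 + 4.2·5 = 17; r = 16.2 − 17 = -0.8
x=9: ŷ = -4 + 4.2·9 = 33.8; r = 36.2 − 33.8 = 2.4
x=17: ŷ = -4 + 4.2·17 = 67.4; r = 65.2 − 67.4 = -2.2
x=19: ŷ = -4 + 4.2·19 = 75.8; r = 72.2 − 75.8 = -3.6
x=21: ŷ = -4 + 4.2·21 = 84.2; r = 88.4 − 84.2 = 4.2
SSE = 0.64 + 5.76 + 4.84 + 12.96 + 17.64 = 41.84
s = √(41.84/3) = √13.9467 ≈ 3.73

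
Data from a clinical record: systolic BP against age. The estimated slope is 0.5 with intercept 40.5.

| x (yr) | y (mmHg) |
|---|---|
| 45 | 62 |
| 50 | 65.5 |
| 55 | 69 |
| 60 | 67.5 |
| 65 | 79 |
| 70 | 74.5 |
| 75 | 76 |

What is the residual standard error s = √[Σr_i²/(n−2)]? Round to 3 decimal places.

x=45: ŷ = 40.5 + 0.5·45 = 63; r = 62 − 63 = -1
x=50: ŷ = 40.5 + 0.5·50 = 65.5; r = 65.5 − 65.5 = 0
x=55: ŷ = 40.5 + 0.5·55 = 68; r = 69 − 68 = 1
x=60: ŷ = 40.5 + 0.5·60 = 70.5; r = 67.5 − 70.5 = -3
x=65: ŷ = 40.5 + 0.5·65 = 73; r = 79 − 73 = 6
x=70: ŷ = 40.5 + 0.5·70 = 75.5; r = 74.5 − 75.5 = -1
x=75: ŷ = 40.5 + 0.5·75 = 78; r = 76 − 78 = -2
SSE = 1 + 0 + 1 + 9 + 36 + 1 + 4 = 52
s = √(52/5) = √10.4 ≈ 3.225

s = 3.225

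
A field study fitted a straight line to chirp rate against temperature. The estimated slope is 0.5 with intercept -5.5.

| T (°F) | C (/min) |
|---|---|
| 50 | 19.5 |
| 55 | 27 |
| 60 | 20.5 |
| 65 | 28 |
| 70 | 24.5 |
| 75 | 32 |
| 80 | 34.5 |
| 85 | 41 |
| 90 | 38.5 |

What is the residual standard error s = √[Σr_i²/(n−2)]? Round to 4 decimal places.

s = 3.4641

T=50: ŷ = -5.5 + 0.5·50 = 19.5; r = 19.5 − 19.5 = 0
T=55: ŷ = -5.5 + 0.5·55 = 22; r = 27 − 22 = 5
T=60: ŷ = -5.5 + 0.5·60 = 24.5; r = 20.5 − 24.5 = -4
T=65: ŷ = -5.5 + 0.5·65 = 27; r = 28 − 27 = 1
T=70: ŷ = -5.5 + 0.5·70 = 29.5; r = 24.5 − 29.5 = -5
T=75: ŷ = -5.5 + 0.5·75 = 32; r = 32 − 32 = 0
T=80: ŷ = -5.5 + 0.5·80 = 34.5; r = 34.5 − 34.5 = 0
T=85: ŷ = -5.5 + 0.5·85 = 37; r = 41 − 37 = 4
T=90: ŷ = -5.5 + 0.5·90 = 39.5; r = 38.5 − 39.5 = -1
SSE = 0 + 25 + 16 + 1 + 25 + 0 + 0 + 16 + 1 = 84
s = √(84/7) = √12 ≈ 3.4641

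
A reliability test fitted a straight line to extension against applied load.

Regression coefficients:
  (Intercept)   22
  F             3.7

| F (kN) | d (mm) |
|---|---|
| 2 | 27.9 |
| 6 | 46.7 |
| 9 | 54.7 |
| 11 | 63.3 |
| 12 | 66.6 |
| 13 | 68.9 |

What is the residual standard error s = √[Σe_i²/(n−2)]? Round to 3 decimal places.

F=2: d̂ = 22 + 3.7·2 = 29.4; e = 27.9 − 29.4 = -1.5
F=6: d̂ = 22 + 3.7·6 = 44.2; e = 46.7 − 44.2 = 2.5
F=9: d̂ = 22 + 3.7·9 = 55.3; e = 54.7 − 55.3 = -0.6
F=11: d̂ = 22 + 3.7·11 = 62.7; e = 63.3 − 62.7 = 0.6
F=12: d̂ = 22 + 3.7·12 = 66.4; e = 66.6 − 66.4 = 0.2
F=13: d̂ = 22 + 3.7·13 = 70.1; e = 68.9 − 70.1 = -1.2
SSE = 2.25 + 6.25 + 0.36 + 0.36 + 0.04 + 1.44 = 10.7
s = √(10.7/4) = √2.675 ≈ 1.636

s = 1.636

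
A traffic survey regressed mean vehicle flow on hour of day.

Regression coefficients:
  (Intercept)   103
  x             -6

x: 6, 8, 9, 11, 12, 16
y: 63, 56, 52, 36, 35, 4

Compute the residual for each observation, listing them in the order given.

x=6: ŷ = 103 − 6·6 = 67; e = 63 − 67 = -4
x=8: ŷ = 103 − 6·8 = 55; e = 56 − 55 = 1
x=9: ŷ = 103 − 6·9 = 49; e = 52 − 49 = 3
x=11: ŷ = 103 − 6·11 = 37; e = 36 − 37 = -1
x=12: ŷ = 103 − 6·12 = 31; e = 35 − 31 = 4
x=16: ŷ = 103 − 6·16 = 7; e = 4 − 7 = -3

-4, 1, 3, -1, 4, -3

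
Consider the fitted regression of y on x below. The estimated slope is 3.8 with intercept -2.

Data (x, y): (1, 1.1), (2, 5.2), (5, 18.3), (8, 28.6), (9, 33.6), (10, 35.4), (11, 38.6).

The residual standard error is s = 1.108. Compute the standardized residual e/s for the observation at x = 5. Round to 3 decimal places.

1.173

ŷ = -2 + 3.8·5 = 17
e = 18.3 − 17 = 1.3
e/s = 1.3 / 1.108 = 1.173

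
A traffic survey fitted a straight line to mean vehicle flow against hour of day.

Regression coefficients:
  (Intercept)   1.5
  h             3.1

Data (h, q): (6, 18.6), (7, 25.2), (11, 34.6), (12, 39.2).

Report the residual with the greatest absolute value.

h=6: q̂ = 1.5 + 3.1·6 = 20.1; e = 18.6 − 20.1 = -1.5
h=7: q̂ = 1.5 + 3.1·7 = 23.2; e = 25.2 − 23.2 = 2
h=11: q̂ = 1.5 + 3.1·11 = 35.6; e = 34.6 − 35.6 = -1
h=12: q̂ = 1.5 + 3.1·12 = 38.7; e = 39.2 − 38.7 = 0.5
Largest |e| is 2 at h = 7, residual 2.

e = 2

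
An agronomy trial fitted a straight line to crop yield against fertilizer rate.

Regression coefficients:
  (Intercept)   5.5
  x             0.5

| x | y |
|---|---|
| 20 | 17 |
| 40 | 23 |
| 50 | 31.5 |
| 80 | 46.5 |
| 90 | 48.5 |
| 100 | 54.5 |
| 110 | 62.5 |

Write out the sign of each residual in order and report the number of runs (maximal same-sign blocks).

5 runs

x=20: ŷ = 5.5 + 0.5·20 = 15.5; e = 17 − 15.5 = 1.5
x=40: ŷ = 5.5 + 0.5·40 = 25.5; e = 23 − 25.5 = -2.5
x=50: ŷ = 5.5 + 0.5·50 = 30.5; e = 31.5 − 30.5 = 1
x=80: ŷ = 5.5 + 0.5·80 = 45.5; e = 46.5 − 45.5 = 1
x=90: ŷ = 5.5 + 0.5·90 = 50.5; e = 48.5 − 50.5 = -2
x=100: ŷ = 5.5 + 0.5·100 = 55.5; e = 54.5 − 55.5 = -1
x=110: ŷ = 5.5 + 0.5·110 = 60.5; e = 62.5 − 60.5 = 2
Signs: + − + + − − +
Runs: +×1, −×1, +×2, −×2, +×1 → 5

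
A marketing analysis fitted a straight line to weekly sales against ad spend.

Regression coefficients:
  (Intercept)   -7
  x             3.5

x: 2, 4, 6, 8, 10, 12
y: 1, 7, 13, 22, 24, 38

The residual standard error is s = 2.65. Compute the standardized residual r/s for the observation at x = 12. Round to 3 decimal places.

1.132

ŷ = -7 + 3.5·12 = 35
r = 38 − 35 = 3
r/s = 3 / 2.65 = 1.132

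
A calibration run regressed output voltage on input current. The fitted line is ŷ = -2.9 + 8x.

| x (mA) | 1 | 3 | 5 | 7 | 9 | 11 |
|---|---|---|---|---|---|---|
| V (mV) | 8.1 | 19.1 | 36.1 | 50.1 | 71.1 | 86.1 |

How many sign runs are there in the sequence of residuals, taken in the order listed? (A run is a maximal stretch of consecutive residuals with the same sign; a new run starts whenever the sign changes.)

3 runs

x=1: ŷ = -2.9 + 8·1 = 5.1; r = 8.1 − 5.1 = 3
x=3: ŷ = -2.9 + 8·3 = 21.1; r = 19.1 − 21.1 = -2
x=5: ŷ = -2.9 + 8·5 = 37.1; r = 36.1 − 37.1 = -1
x=7: ŷ = -2.9 + 8·7 = 53.1; r = 50.1 − 53.1 = -3
x=9: ŷ = -2.9 + 8·9 = 69.1; r = 71.1 − 69.1 = 2
x=11: ŷ = -2.9 + 8·11 = 85.1; r = 86.1 − 85.1 = 1
Signs: + − − − + +
Runs: +×1, −×3, +×2 → 3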